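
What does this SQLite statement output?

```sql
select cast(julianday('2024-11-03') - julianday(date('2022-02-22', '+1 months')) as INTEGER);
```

957

Adding +1 month to 2022-02-22 gives 2022-03-22.
9 days remain in March 2022 after the 22nd (31 − 22).
Full months from April 2022 through October 2024 contribute their day counts.
Then 3 days into November 2024.
Total: 9 + 30 + 31 + 30 + 31 + 31 + 30 + 31 + 30 + 31 + 31 + 28 + 31 + 30 + 31 + 30 + 31 + 31 + 30 + 31 + 30 + 31 + 31 + 29 + 31 + 30 + 31 + 30 + 31 + 31 + 30 + 31 + 3 = 957.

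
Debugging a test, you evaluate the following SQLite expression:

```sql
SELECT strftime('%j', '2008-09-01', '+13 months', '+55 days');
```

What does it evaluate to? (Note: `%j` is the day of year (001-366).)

329

First apply '+13 months', '+55 days': 2008-09-01 → 2009-11-25.
Day-of-year for 2009-11-25: days since 2009-01-01 inclusive = 329, zero-padded to 329.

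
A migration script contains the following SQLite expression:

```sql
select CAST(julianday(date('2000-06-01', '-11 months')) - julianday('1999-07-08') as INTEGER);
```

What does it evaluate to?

-7

Adding -11 months to 2000-06-01 gives 1999-07-01.
Both dates are in July 1999: 8 − 1 = 7.
The subtraction is earlier − later, so the result is −7 → -7.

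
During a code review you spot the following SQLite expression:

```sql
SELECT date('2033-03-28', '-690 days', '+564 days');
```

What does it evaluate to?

Applying '-690 days' to 2033-03-28: counting 690 days back gives 2031-05-08.
Applying '+564 days' to 2031-05-08: counting 564 days forward gives 2032-11-22.

2032-11-22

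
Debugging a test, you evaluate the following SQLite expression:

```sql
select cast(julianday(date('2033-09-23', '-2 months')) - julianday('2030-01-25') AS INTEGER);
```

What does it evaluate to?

1275

Adding -2 months to 2033-09-23 gives 2033-07-23.
6 days remain in January 2030 after the 25th (31 − 25).
Full months from February 2030 through June 2033 contribute their day counts.
Then 23 days into July 2033.
Total: 6 + 28 + 31 + 30 + 31 + 30 + 31 + 31 + 30 + 31 + 30 + 31 + 31 + 28 + 31 + 30 + 31 + 30 + 31 + 31 + 30 + 31 + 30 + 31 + 31 + 29 + 31 + 30 + 31 + 30 + 31 + 31 + 30 + 31 + 30 + 31 + 31 + 28 + 31 + 30 + 31 + 30 + 23 = 1275.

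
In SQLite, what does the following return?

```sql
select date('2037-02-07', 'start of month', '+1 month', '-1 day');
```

`start of month` rewinds 2037-02-07 to 2037-02-01.
Adding +1 month to 2037-02-01 gives 2037-03-01.
Going back 1 day from 2037-03-01 reaches 2037-02-28 (last day of February, 28 days).

2037-02-28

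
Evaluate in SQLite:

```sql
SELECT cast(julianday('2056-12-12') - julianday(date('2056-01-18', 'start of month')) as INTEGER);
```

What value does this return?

`start of month` rewinds 2056-01-18 to 2056-01-01.
30 days remain in January 2056 after the 1st (31 − 1).
Full months from February 2056 through November 2056 contribute their day counts.
Then 12 days into December 2056.
Total: 30 + 29 + 31 + 30 + 31 + 30 + 31 + 31 + 30 + 31 + 30 + 12 = 346.

346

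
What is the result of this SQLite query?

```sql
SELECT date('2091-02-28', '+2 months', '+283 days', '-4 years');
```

2088-02-05

Adding +2 months to 2091-02-28 gives 2091-04-28.
Applying '+283 days' to 2091-04-28: counting 283 days forward gives 2092-02-05.
Adding -4 years to 2092-02-05 gives 2088-02-05.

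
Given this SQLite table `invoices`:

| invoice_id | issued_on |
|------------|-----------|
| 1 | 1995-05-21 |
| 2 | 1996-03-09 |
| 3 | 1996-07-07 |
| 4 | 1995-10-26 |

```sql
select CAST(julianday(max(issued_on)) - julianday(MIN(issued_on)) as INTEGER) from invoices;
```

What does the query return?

413

MIN = 1995-05-21, MAX = 1996-07-07.
10 days remain in May 1995 after the 21st (31 − 21).
Full months from June 1995 through June 1996 contribute their day counts.
Then 7 days into July 1996.
Total: 10 + 30 + 31 + 31 + 30 + 31 + 30 + 31 + 31 + 29 + 31 + 30 + 31 + 30 + 7 = 413.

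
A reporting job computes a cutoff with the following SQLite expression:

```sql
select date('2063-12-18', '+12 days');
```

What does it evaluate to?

2063-12-30

Advancing 12 more days within December lands on 2063-12-30.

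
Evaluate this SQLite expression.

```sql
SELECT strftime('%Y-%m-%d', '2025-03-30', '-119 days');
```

2024-12-01

First apply '-119 days': 2025-03-30 → 2024-12-01.
`%Y-%m-%d` extracts the ISO date: 2024-12-01.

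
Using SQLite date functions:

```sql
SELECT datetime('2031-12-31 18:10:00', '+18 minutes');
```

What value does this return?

2031-12-31 18:28:00

+18 minutes from 2031-12-31 18:10:00 is 2031-12-31 18:28:00.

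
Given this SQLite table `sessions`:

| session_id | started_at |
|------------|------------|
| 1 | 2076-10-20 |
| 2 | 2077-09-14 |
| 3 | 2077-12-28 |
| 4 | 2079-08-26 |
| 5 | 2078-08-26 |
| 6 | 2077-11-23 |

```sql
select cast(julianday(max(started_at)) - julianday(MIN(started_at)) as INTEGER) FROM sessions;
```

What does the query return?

1040

MIN = 2076-10-20, MAX = 2079-08-26.
11 days remain in October 2076 after the 20th (31 − 20).
Full months from November 2076 through July 2079 contribute their day counts.
Then 26 days into August 2079.
Total: 11 + 30 + 31 + 31 + 28 + 31 + 30 + 31 + 30 + 31 + 31 + 30 + 31 + 30 + 31 + 31 + 28 + 31 + 30 + 31 + 30 + 31 + 31 + 30 + 31 + 30 + 31 + 31 + 28 + 31 + 30 + 31 + 30 + 31 + 26 = 1040.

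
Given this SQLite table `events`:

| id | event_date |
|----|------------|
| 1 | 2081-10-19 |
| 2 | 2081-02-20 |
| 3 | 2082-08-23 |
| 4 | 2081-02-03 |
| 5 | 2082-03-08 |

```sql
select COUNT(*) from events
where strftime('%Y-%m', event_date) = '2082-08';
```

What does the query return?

1

Rows with year-month 2082-08: 2082-08-23 → 1.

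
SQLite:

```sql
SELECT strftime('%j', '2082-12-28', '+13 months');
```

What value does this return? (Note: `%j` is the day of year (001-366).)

028

First apply '+13 months': 2082-12-28 → 2084-01-28.
Day-of-year for 2084-01-28: days since 2084-01-01 inclusive = 28, zero-padded to 028.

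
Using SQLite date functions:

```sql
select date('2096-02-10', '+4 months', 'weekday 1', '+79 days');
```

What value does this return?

Adding +4 months to 2096-02-10 gives 2096-06-10.
`weekday 1` advances to the next Monday; 2096-06-10 is a Sunday, so it moves forward to 2096-06-11.
Applying '+79 days' to 2096-06-11: counting 79 days forward gives 2096-08-29.

2096-08-29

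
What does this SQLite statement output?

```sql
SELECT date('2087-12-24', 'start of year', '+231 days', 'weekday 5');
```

`start of year` rewinds 2087-12-24 to 2087-01-01.
Applying '+231 days' to 2087-01-01: counting 231 days forward gives 2087-08-20.
`weekday 5` advances to the next Friday; 2087-08-20 is a Wednesday, so it moves forward to 2087-08-22.

2087-08-22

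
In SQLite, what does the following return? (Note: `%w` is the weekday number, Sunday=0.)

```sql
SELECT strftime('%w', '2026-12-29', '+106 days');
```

First apply '+106 days': 2026-12-29 → 2027-04-14.
2027-04-14 is a Wednesday; with Sunday=0 that is 3.

3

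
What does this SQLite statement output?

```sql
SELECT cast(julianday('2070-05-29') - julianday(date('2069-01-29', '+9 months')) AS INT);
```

Adding +9 months to 2069-01-29 gives 2069-10-29.
2 days remain in October 2069 after the 29th (31 − 29).
Full months from November 2069 through April 2070 contribute their day counts.
Then 29 days into May 2070.
Total: 2 + 30 + 31 + 31 + 28 + 31 + 30 + 29 = 212.

212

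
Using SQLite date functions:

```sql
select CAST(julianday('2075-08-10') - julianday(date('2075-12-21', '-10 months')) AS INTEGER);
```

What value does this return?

170

Adding -10 months to 2075-12-21 gives 2075-02-21.
7 days remain in February 2075 after the 21st (28 − 21).
March 2075: 31 days.
April 2075: 30 days.
May 2075: 31 days.
June 2075: 30 days.
July 2075: 31 days.
Then 10 days into August 2075.
Total: 7 + 31 + 30 + 31 + 30 + 31 + 10 = 170.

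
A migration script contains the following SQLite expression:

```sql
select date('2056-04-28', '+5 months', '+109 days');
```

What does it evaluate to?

Adding +5 months to 2056-04-28 gives 2056-09-28.
Applying '+109 days' to 2056-09-28: counting 109 days forward gives 2057-01-15.

2057-01-15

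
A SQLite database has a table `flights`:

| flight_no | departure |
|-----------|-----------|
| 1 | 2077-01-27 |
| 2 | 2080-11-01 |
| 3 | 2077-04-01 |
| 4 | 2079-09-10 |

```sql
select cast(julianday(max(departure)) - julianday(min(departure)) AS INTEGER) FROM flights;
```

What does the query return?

1374

MIN = 2077-01-27, MAX = 2080-11-01.
4 days remain in January 2077 after the 27th (31 − 27).
Full months from February 2077 through October 2080 contribute their day counts.
Then 1 day into November 2080.
Total: 4 + 28 + 31 + 30 + 31 + 30 + 31 + 31 + 30 + 31 + 30 + 31 + 31 + 28 + 31 + 30 + 31 + 30 + 31 + 31 + 30 + 31 + 30 + 31 + 31 + 28 + 31 + 30 + 31 + 30 + 31 + 31 + 30 + 31 + 30 + 31 + 31 + 29 + 31 + 30 + 31 + 30 + 31 + 31 + 30 + 31 + 1 = 1374.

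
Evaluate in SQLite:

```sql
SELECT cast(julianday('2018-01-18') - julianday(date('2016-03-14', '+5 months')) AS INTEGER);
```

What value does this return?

Adding +5 months to 2016-03-14 gives 2016-08-14.
17 days remain in August 2016 after the 14th (31 − 14).
Full months from September 2016 through December 2017 contribute their day counts.
Then 18 days into January 2018.
Total: 17 + 30 + 31 + 30 + 31 + 31 + 28 + 31 + 30 + 31 + 30 + 31 + 31 + 30 + 31 + 30 + 31 + 18 = 522.

522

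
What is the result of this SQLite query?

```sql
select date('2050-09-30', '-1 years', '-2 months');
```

Adding -1 year to 2050-09-30 gives 2049-09-30.
Adding -2 months to 2049-09-30 gives 2049-07-30.

2049-07-30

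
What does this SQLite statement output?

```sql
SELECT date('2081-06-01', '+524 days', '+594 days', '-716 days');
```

Applying '+524 days' to 2081-06-01: counting 524 days forward gives 2082-11-07.
Applying '+594 days' to 2082-11-07: counting 594 days forward gives 2084-06-23.
Applying '-716 days' to 2084-06-23: counting 716 days back gives 2082-07-08.

2082-07-08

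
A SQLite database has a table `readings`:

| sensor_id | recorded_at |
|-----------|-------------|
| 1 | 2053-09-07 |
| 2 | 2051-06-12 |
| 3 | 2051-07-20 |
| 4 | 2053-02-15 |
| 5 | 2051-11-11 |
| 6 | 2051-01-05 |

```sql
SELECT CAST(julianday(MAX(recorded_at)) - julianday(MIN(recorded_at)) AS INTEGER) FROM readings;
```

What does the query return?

MIN = 2051-01-05, MAX = 2053-09-07.
26 days remain in January 2051 after the 5th (31 − 5).
Full months from February 2051 through August 2053 contribute their day counts.
Then 7 days into September 2053.
Total: 26 + 28 + 31 + 30 + 31 + 30 + 31 + 31 + 30 + 31 + 30 + 31 + 31 + 29 + 31 + 30 + 31 + 30 + 31 + 31 + 30 + 31 + 30 + 31 + 31 + 28 + 31 + 30 + 31 + 30 + 31 + 31 + 7 = 976.

976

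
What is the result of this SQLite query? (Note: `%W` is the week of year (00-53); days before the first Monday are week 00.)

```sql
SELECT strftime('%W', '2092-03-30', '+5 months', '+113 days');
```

50

First apply '+5 months', '+113 days': 2092-03-30 → 2092-12-21.
2092-12-21 is a Sunday. SQLite's %W counts Mondays since the year started; the result is 50.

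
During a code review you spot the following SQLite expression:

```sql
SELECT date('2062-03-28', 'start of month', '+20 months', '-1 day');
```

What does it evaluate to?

`start of month` rewinds 2062-03-28 to 2062-03-01.
Adding +20 months to 2062-03-01 gives 2063-11-01.
Going back 1 day from 2063-11-01 reaches 2063-10-31 (last day of October, 31 days).

2063-10-31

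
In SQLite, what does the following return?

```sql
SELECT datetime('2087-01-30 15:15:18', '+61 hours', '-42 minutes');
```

+61 hours from 2087-01-30 15:15:18 is 2087-02-02 04:15:18 (crosses midnight).
-42 minutes from 2087-02-02 04:15:18 is 2087-02-02 03:33:18.

2087-02-02 03:33:18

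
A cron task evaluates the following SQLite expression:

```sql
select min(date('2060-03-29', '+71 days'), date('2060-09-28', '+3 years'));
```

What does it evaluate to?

date('2060-03-29', '+71 days') → 2060-06-08.
date('2060-09-28', '+3 years') → 2063-09-28.
Earlier of the two is 2060-06-08.

2060-06-08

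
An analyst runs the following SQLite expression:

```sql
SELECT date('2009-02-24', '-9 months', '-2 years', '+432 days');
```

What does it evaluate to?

2007-07-30

Adding -9 months to 2009-02-24 gives 2008-05-24.
Adding -2 years to 2008-05-24 gives 2006-05-24.
Applying '+432 days' to 2006-05-24: counting 432 days forward gives 2007-07-30.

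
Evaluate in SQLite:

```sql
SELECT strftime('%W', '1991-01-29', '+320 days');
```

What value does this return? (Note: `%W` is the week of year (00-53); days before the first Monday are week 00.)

First apply '+320 days': 1991-01-29 → 1991-12-15.
1991-12-15 is a Sunday. SQLite's %W counts Mondays since the year started; the result is 49.

49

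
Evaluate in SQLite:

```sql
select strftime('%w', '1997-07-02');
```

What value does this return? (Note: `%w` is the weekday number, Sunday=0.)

3

1997-07-02 is a Wednesday; with Sunday=0 that is 3.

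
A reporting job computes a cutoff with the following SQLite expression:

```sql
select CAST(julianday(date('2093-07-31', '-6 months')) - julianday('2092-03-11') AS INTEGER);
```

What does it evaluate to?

Adding -6 months to 2093-07-31 gives 2093-01-31.
20 days remain in March 2092 after the 11th (31 − 11).
Full months from April 2092 through December 2092 contribute their day counts.
Then 31 days into January 2093.
Total: 20 + 30 + 31 + 30 + 31 + 31 + 30 + 31 + 30 + 31 + 31 = 326.

326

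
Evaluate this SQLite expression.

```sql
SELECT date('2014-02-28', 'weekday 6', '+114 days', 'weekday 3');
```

`weekday 6` advances to the next Saturday; 2014-02-28 is a Friday, so it moves forward to 2014-03-01.
Applying '+114 days' to 2014-03-01: counting 114 days forward gives 2014-06-23.
`weekday 3` advances to the next Wednesday; 2014-06-23 is a Monday, so it moves forward to 2014-06-25.

2014-06-25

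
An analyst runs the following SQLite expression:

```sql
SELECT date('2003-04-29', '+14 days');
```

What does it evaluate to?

2003-05-13

April 2003 has 30 days; 1 remain after the 29th, so 2 days reach 2003-05-01.
Advancing 12 more days within May lands on 2003-05-13.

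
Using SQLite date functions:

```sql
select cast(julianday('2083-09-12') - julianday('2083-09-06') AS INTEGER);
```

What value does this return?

Both dates are in September 2083: 12 − 6 = 6.

6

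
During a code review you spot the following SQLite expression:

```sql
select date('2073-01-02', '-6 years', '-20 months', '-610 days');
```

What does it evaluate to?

Adding -6 years to 2073-01-02 gives 2067-01-02.
Adding -20 months to 2067-01-02 gives 2065-05-02.
Applying '-610 days' to 2065-05-02: counting 610 days back gives 2063-08-31.

2063-08-31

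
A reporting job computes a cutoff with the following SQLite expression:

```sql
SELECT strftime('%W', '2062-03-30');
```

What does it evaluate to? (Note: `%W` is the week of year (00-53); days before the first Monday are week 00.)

2062-03-30 is a Thursday. SQLite's %W counts Mondays since the year started; the result is 13.

13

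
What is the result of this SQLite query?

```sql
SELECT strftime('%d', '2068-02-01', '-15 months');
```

First apply '-15 months': 2068-02-01 → 2066-11-01.
`%d` extracts the 2-digit day of month: 01.

01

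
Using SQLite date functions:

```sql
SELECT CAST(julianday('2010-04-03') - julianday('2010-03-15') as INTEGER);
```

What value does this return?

19

16 days remain in March 2010 after the 15th (31 − 15).
Then 3 days into April 2010.
Total: 16 + 3 = 19.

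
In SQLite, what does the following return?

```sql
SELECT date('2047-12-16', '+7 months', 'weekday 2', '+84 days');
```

Adding +7 months to 2047-12-16 gives 2048-07-16.
`weekday 2` advances to the next Tuesday; 2048-07-16 is a Thursday, so it moves forward to 2048-07-21.
Applying '+84 days' to 2048-07-21: counting 84 days forward gives 2048-10-13.

2048-10-13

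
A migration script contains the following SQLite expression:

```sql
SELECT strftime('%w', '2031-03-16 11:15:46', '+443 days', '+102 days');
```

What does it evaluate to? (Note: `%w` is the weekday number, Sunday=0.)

First apply '+443 days', '+102 days': 2031-03-16 11:15:46 → 2032-09-11 11:15:46.
2032-09-11 is a Saturday; with Sunday=0 that is 6.

6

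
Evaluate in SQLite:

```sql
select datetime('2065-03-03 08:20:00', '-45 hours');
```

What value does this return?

-45 hours from 2065-03-03 08:20:00 is 2065-03-01 11:20:00 (crosses midnight).

2065-03-01 11:20:00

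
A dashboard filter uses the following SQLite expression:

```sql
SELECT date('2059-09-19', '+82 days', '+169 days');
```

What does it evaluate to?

2060-05-27

Applying '+82 days' to 2059-09-19: counting 82 days forward gives 2059-12-10.
Applying '+169 days' to 2059-12-10: counting 169 days forward gives 2060-05-27.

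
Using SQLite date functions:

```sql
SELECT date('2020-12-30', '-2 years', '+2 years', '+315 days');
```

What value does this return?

Adding -2 years to 2020-12-30 gives 2018-12-30.
Adding +2 years to 2018-12-30 gives 2020-12-30.
Applying '+315 days' to 2020-12-30: counting 315 days forward gives 2021-11-10.

2021-11-10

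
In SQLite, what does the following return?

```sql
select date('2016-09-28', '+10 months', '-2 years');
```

2015-07-28

Adding +10 months to 2016-09-28 gives 2017-07-28.
Adding -2 years to 2017-07-28 gives 2015-07-28.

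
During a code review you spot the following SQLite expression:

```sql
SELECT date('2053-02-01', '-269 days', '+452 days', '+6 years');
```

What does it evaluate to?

2059-08-03

Applying '-269 days' to 2053-02-01: counting 269 days back gives 2052-05-08.
Applying '+452 days' to 2052-05-08: counting 452 days forward gives 2053-08-03.
Adding +6 years to 2053-08-03 gives 2059-08-03.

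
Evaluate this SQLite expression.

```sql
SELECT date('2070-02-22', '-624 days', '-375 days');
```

Applying '-624 days' to 2070-02-22: counting 624 days back gives 2068-06-08.
Applying '-375 days' to 2068-06-08: counting 375 days back gives 2067-05-30.

2067-05-30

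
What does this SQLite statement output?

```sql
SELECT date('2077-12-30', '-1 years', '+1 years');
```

2077-12-30

Adding -1 year to 2077-12-30 gives 2076-12-30.
Adding +1 year to 2076-12-30 gives 2077-12-30.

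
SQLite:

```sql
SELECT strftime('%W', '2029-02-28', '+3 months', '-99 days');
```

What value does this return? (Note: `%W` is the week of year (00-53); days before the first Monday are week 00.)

07

First apply '+3 months', '-99 days': 2029-02-28 → 2029-02-18.
2029-02-18 is a Sunday. SQLite's %W counts Mondays since the year started; the result is 07.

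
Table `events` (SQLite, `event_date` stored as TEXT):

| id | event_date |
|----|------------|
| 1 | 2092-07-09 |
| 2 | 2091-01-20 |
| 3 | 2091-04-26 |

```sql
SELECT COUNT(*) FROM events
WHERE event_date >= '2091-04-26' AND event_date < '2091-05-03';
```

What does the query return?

Rows in [2091-04-26, 2091-05-03): 2091-04-26 → 1 row.

1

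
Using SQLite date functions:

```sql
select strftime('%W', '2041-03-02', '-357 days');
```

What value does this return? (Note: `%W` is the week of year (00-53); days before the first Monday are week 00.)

First apply '-357 days': 2041-03-02 → 2040-03-10.
2040-03-10 is a Saturday. SQLite's %W counts Mondays since the year started; the result is 10.

10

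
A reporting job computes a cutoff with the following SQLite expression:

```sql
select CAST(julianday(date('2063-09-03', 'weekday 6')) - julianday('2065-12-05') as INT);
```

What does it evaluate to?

-819

`weekday 6` advances to the next Saturday; 2063-09-03 is a Monday, so it moves forward to 2063-09-08.
22 days remain in September 2063 after the 8th (30 − 8).
Full months from October 2063 through November 2065 contribute their day counts.
Then 5 days into December 2065.
Total: 22 + 31 + 30 + 31 + 31 + 29 + 31 + 30 + 31 + 30 + 31 + 31 + 30 + 31 + 30 + 31 + 31 + 28 + 31 + 30 + 31 + 30 + 31 + 31 + 30 + 31 + 30 + 5 = 819.
The subtraction is earlier − later, so the result is −819 → -819.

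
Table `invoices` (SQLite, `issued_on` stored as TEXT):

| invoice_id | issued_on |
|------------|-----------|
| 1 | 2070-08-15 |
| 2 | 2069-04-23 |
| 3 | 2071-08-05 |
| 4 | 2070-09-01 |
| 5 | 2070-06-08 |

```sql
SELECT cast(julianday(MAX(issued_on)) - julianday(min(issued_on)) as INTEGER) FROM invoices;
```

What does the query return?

MIN = 2069-04-23, MAX = 2071-08-05.
7 days remain in April 2069 after the 23rd (30 − 23).
Full months from May 2069 through July 2071 contribute their day counts.
Then 5 days into August 2071.
Total: 7 + 31 + 30 + 31 + 31 + 30 + 31 + 30 + 31 + 31 + 28 + 31 + 30 + 31 + 30 + 31 + 31 + 30 + 31 + 30 + 31 + 31 + 28 + 31 + 30 + 31 + 30 + 31 + 5 = 834.

834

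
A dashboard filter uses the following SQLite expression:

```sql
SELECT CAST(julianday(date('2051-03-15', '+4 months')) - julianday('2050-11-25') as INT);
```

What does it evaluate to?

Adding +4 months to 2051-03-15 gives 2051-07-15.
5 days remain in November 2050 after the 25th (30 − 25).
Full months from December 2050 through June 2051 contribute their day counts.
Then 15 days into July 2051.
Total: 5 + 31 + 31 + 28 + 31 + 30 + 31 + 30 + 15 = 232.

232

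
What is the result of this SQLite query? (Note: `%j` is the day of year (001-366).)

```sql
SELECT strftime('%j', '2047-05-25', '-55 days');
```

090

First apply '-55 days': 2047-05-25 → 2047-03-31.
Day-of-year for 2047-03-31: days since 2047-01-01 inclusive = 90, zero-padded to 090.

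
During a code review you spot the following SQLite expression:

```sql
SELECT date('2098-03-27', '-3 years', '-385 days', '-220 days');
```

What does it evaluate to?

2093-07-30

Adding -3 years to 2098-03-27 gives 2095-03-27.
Applying '-385 days' to 2095-03-27: counting 385 days back gives 2094-03-07.
Applying '-220 days' to 2094-03-07: counting 220 days back gives 2093-07-30.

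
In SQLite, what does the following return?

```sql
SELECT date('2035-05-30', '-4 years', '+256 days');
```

Adding -4 years to 2035-05-30 gives 2031-05-30.
Applying '+256 days' to 2031-05-30: counting 256 days forward gives 2032-02-10.

2032-02-10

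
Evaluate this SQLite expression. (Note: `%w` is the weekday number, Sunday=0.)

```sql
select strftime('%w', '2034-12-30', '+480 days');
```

First apply '+480 days': 2034-12-30 → 2036-04-23.
2036-04-23 is a Wednesday; with Sunday=0 that is 3.

3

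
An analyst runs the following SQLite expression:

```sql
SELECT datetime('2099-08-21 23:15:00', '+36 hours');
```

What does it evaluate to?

+36 hours from 2099-08-21 23:15:00 is 2099-08-23 11:15:00 (crosses midnight).

2099-08-23 11:15:00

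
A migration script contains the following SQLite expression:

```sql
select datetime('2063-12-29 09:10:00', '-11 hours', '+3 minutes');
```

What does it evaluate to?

-11 hours from 2063-12-29 09:10:00 is 2063-12-28 22:10:00 (crosses midnight).
+3 minutes from 2063-12-28 22:10:00 is 2063-12-28 22:13:00.

2063-12-28 22:13:00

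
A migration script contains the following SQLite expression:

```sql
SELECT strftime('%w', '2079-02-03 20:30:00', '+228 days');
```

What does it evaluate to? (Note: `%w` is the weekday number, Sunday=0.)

2

First apply '+228 days': 2079-02-03 20:30:00 → 2079-09-19 20:30:00.
2079-09-19 is a Tuesday; with Sunday=0 that is 2.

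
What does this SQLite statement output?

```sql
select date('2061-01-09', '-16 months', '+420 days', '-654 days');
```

Adding -16 months to 2061-01-09 gives 2059-09-09.
Applying '+420 days' to 2059-09-09: counting 420 days forward gives 2060-11-02.
Applying '-654 days' to 2060-11-02: counting 654 days back gives 2059-01-18.

2059-01-18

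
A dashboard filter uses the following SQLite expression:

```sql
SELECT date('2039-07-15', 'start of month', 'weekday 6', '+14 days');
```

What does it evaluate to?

2039-07-16

`start of month` rewinds 2039-07-15 to 2039-07-01.
`weekday 6` advances to the next Saturday; 2039-07-01 is a Friday, so it moves forward to 2039-07-02.
Advancing 14 more days within July lands on 2039-07-16.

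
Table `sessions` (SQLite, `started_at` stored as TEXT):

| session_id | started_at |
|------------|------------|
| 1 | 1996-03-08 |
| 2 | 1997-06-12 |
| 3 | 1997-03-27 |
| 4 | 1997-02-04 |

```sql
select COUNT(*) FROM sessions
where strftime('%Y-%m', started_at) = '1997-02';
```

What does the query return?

1

Rows with year-month 1997-02: 1997-02-04 → 1.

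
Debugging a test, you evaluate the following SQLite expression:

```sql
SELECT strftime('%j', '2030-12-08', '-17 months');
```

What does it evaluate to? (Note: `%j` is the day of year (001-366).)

189

First apply '-17 months': 2030-12-08 → 2029-07-08.
Day-of-year for 2029-07-08: days since 2029-01-01 inclusive = 189, zero-padded to 189.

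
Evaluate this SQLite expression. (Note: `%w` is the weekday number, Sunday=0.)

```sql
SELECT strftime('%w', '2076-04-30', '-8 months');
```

First apply '-8 months': 2076-04-30 → 2075-08-30.
2075-08-30 is a Friday; with Sunday=0 that is 5.

5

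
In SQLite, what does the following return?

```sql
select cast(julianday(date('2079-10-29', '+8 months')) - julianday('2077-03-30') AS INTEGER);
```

1187

Adding +8 months to 2079-10-29 gives 2080-06-29.
1 day remains in March 2077 after the 30th (31 − 30).
Full months from April 2077 through May 2080 contribute their day counts.
Then 29 days into June 2080.
Total: 1 + 30 + 31 + 30 + 31 + 31 + 30 + 31 + 30 + 31 + 31 + 28 + 31 + 30 + 31 + 30 + 31 + 31 + 30 + 31 + 30 + 31 + 31 + 28 + 31 + 30 + 31 + 30 + 31 + 31 + 30 + 31 + 30 + 31 + 31 + 29 + 31 + 30 + 31 + 29 = 1187.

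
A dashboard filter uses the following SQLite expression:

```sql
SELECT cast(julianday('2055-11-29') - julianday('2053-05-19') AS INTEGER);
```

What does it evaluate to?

924

12 days remain in May 2053 after the 19th (31 − 19).
Full months from June 2053 through October 2055 contribute their day counts.
Then 29 days into November 2055.
Total: 12 + 30 + 31 + 31 + 30 + 31 + 30 + 31 + 31 + 28 + 31 + 30 + 31 + 30 + 31 + 31 + 30 + 31 + 30 + 31 + 31 + 28 + 31 + 30 + 31 + 30 + 31 + 31 + 30 + 31 + 29 = 924.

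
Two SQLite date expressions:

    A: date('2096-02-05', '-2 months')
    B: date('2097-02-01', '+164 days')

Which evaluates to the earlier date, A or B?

A

A = 2095-12-05.
B = 2097-07-15.
A is earlier.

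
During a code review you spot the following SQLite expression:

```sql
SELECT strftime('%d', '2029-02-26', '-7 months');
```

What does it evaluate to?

26

First apply '-7 months': 2029-02-26 → 2028-07-26.
`%d` extracts the 2-digit day of month: 26.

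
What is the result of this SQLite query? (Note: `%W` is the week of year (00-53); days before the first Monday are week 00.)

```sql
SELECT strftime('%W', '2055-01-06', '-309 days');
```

First apply '-309 days': 2055-01-06 → 2054-03-03.
2054-03-03 is a Tuesday. SQLite's %W counts Mondays since the year started; the result is 09.

09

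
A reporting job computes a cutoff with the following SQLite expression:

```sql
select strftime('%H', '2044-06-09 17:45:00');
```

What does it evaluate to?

17

`%H` extracts the 2-digit hour (00-23): 17.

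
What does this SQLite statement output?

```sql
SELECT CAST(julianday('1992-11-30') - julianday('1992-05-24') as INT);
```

190

7 days remain in May 1992 after the 24th (31 − 24).
June 1992: 30 days.
July 1992: 31 days.
August 1992: 31 days.
September 1992: 30 days.
October 1992: 31 days.
Then 30 days into November 1992.
Total: 7 + 30 + 31 + 31 + 30 + 31 + 30 = 190.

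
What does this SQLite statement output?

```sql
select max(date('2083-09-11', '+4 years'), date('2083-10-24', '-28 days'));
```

2087-09-11

date('2083-09-11', '+4 years') → 2087-09-11.
date('2083-10-24', '-28 days') → 2083-09-26.
Later of the two is 2087-09-11.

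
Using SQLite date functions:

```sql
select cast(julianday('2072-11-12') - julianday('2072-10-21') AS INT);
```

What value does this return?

22

10 days remain in October 2072 after the 21st (31 − 21).
Then 12 days into November 2072.
Total: 10 + 12 = 22.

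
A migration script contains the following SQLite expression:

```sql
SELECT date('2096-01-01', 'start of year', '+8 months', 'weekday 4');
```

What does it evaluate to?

`start of year` rewinds 2096-01-01 to 2096-01-01.
Adding +8 months to 2096-01-01 gives 2096-09-01.
`weekday 4` advances to the next Thursday; 2096-09-01 is a Saturday, so it moves forward to 2096-09-06.

2096-09-06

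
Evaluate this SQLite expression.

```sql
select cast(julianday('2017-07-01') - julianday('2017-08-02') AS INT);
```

30 days remain in July 2017 after the 1st (31 − 1).
Then 2 days into August 2017.
Total: 30 + 2 = 32.
The subtraction is earlier − later, so the result is −32 → -32.

-32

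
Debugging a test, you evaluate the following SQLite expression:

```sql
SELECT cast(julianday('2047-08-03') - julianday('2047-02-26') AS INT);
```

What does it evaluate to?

2 days remain in February 2047 after the 26th (28 − 26).
March 2047: 31 days.
April 2047: 30 days.
May 2047: 31 days.
June 2047: 30 days.
July 2047: 31 days.
Then 3 days into August 2047.
Total: 2 + 31 + 30 + 31 + 30 + 31 + 3 = 158.

158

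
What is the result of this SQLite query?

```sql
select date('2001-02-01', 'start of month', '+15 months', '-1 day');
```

`start of month` rewinds 2001-02-01 to 2001-02-01.
Adding +15 months to 2001-02-01 gives 2002-05-01.
Going back 1 day from 2002-05-01 reaches 2002-04-30 (last day of April, 30 days).

2002-04-30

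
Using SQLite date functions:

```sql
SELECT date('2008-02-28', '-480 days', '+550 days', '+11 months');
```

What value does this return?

Applying '-480 days' to 2008-02-28: counting 480 days back gives 2006-11-05.
Applying '+550 days' to 2006-11-05: counting 550 days forward gives 2008-05-08.
Adding +11 months to 2008-05-08 gives 2009-04-08.

2009-04-08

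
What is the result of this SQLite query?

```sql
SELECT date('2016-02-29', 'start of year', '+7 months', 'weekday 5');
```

`start of year` rewinds 2016-02-29 to 2016-01-01.
Adding +7 months to 2016-01-01 gives 2016-08-01.
`weekday 5` advances to the next Friday; 2016-08-01 is a Monday, so it moves forward to 2016-08-05.

2016-08-05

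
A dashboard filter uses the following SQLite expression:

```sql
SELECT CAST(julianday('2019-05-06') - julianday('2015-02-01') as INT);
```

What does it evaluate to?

1555

27 days remain in February 2015 after the 1st (28 − 1).
Full months from March 2015 through April 2019 contribute their day counts.
Then 6 days into May 2019.
Total: 27 + 31 + 30 + 31 + 30 + 31 + 31 + 30 + 31 + 30 + 31 + 31 + 29 + 31 + 30 + 31 + 30 + 31 + 31 + 30 + 31 + 30 + 31 + 31 + 28 + 31 + 30 + 31 + 30 + 31 + 31 + 30 + 31 + 30 + 31 + 31 + 28 + 31 + 30 + 31 + 30 + 31 + 31 + 30 + 31 + 30 + 31 + 31 + 28 + 31 + 30 + 6 = 1555.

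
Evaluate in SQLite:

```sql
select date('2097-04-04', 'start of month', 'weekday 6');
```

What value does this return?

2097-04-06

`start of month` rewinds 2097-04-04 to 2097-04-01.
`weekday 6` advances to the next Saturday; 2097-04-01 is a Monday, so it moves forward to 2097-04-06.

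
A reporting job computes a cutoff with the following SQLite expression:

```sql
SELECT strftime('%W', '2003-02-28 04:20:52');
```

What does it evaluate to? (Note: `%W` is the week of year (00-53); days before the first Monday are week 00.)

08

2003-02-28 is a Friday. SQLite's %W counts Mondays since the year started; the result is 08.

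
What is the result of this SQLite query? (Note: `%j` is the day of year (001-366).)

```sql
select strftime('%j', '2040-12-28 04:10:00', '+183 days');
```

180

First apply '+183 days': 2040-12-28 04:10:00 → 2041-06-29 04:10:00.
Day-of-year for 2041-06-29: days since 2041-01-01 inclusive = 180, zero-padded to 180.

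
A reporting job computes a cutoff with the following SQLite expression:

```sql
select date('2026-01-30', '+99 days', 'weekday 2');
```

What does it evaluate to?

2026-05-12

Applying '+99 days' to 2026-01-30: counting 99 days forward gives 2026-05-09.
`weekday 2` advances to the next Tuesday; 2026-05-09 is a Saturday, so it moves forward to 2026-05-12.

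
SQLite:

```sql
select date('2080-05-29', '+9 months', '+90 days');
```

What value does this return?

Adding +9 months to 2080-05-29 targets 2081-02-29. February 2081 has only 28 days, so SQLite normalizes the 1-day overflow forward to 2081-03-01.
Applying '+90 days' to 2081-03-01: counting 90 days forward gives 2081-05-30.

2081-05-30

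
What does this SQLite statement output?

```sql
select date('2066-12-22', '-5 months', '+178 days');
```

2067-01-16

Adding -5 months to 2066-12-22 gives 2066-07-22.
Applying '+178 days' to 2066-07-22: counting 178 days forward gives 2067-01-16.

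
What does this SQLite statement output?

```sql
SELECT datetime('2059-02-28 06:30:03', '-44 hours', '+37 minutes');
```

-44 hours from 2059-02-28 06:30:03 is 2059-02-26 10:30:03 (crosses midnight).
+37 minutes from 2059-02-26 10:30:03 is 2059-02-26 11:07:03.

2059-02-26 11:07:03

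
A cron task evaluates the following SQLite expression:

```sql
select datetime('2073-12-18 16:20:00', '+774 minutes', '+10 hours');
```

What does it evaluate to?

2073-12-19 15:14:00

774 minutes = 12h 54m; +774 minutes from 2073-12-18 16:20:00 is 2073-12-19 05:14:00 (crosses midnight).
+10 hours from 2073-12-19 05:14:00 is 2073-12-19 15:14:00.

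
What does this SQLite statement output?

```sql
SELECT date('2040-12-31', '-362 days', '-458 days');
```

Applying '-362 days' to 2040-12-31: counting 362 days back gives 2040-01-04.
Applying '-458 days' to 2040-01-04: counting 458 days back gives 2038-10-03.

2038-10-03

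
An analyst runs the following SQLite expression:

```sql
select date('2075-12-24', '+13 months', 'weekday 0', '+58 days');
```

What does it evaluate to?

2077-03-23

Adding +13 months to 2075-12-24 gives 2077-01-24.
`weekday 0` advances to the next Sunday; 2077-01-24 is already a Sunday, so it stays at 2077-01-24.
Applying '+58 days' to 2077-01-24: counting 58 days forward gives 2077-03-23.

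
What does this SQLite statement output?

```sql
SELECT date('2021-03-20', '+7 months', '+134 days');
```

Adding +7 months to 2021-03-20 gives 2021-10-20.
Applying '+134 days' to 2021-10-20: counting 134 days forward gives 2022-03-03.

2022-03-03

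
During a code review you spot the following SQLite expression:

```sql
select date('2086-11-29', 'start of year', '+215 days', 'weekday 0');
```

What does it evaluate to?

2086-08-04

`start of year` rewinds 2086-11-29 to 2086-01-01.
Applying '+215 days' to 2086-01-01: counting 215 days forward gives 2086-08-04.
`weekday 0` advances to the next Sunday; 2086-08-04 is already a Sunday, so it stays at 2086-08-04.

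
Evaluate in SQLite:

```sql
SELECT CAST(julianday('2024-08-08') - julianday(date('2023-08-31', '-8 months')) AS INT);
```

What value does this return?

586

Adding -8 months to 2023-08-31 gives 2022-12-31.
0 days remain in December 2022 after the 31st (31 − 31).
Full months from January 2023 through July 2024 contribute their day counts.
Then 8 days into August 2024.
Total: 0 + 31 + 28 + 31 + 30 + 31 + 30 + 31 + 31 + 30 + 31 + 30 + 31 + 31 + 29 + 31 + 30 + 31 + 30 + 31 + 8 = 586.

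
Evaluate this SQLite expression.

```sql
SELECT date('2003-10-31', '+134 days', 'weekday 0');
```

Applying '+134 days' to 2003-10-31: counting 134 days forward gives 2004-03-13.
`weekday 0` advances to the next Sunday; 2004-03-13 is a Saturday, so it moves forward to 2004-03-14.

2004-03-14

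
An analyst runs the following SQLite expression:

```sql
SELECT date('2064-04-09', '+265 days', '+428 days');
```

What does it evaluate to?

Applying '+265 days' to 2064-04-09: counting 265 days forward gives 2064-12-30.
Applying '+428 days' to 2064-12-30: counting 428 days forward gives 2066-03-03.

2066-03-03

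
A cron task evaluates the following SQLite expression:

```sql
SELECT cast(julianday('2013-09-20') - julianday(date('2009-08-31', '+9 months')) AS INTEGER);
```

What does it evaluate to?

Adding +9 months to 2009-08-31 gives 2010-05-31.
0 days remain in May 2010 after the 31st (31 − 31).
Full months from June 2010 through August 2013 contribute their day counts.
Then 20 days into September 2013.
Total: 0 + 30 + 31 + 31 + 30 + 31 + 30 + 31 + 31 + 28 + 31 + 30 + 31 + 30 + 31 + 31 + 30 + 31 + 30 + 31 + 31 + 29 + 31 + 30 + 31 + 30 + 31 + 31 + 30 + 31 + 30 + 31 + 31 + 28 + 31 + 30 + 31 + 30 + 31 + 31 + 20 = 1208.

1208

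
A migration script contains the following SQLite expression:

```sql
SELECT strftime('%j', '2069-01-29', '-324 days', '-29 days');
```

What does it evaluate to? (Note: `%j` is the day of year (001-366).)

042

First apply '-324 days', '-29 days': 2069-01-29 → 2068-02-11.
Day-of-year for 2068-02-11: days since 2068-01-01 inclusive = 42, zero-padded to 042.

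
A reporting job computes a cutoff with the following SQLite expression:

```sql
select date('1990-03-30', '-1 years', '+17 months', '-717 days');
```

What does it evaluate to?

1988-09-12

Adding -1 year to 1990-03-30 gives 1989-03-30.
Adding +17 months to 1989-03-30 gives 1990-08-30.
Applying '-717 days' to 1990-08-30: counting 717 days back gives 1988-09-12.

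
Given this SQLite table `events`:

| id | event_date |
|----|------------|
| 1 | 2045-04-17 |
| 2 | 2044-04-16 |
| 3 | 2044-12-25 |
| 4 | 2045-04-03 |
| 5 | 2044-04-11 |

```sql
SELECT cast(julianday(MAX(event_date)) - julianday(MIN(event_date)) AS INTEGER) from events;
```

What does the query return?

MIN = 2044-04-11, MAX = 2045-04-17.
19 days remain in April 2044 after the 11th (30 − 11).
Full months from May 2044 through March 2045 contribute their day counts.
Then 17 days into April 2045.
Total: 19 + 31 + 30 + 31 + 31 + 30 + 31 + 30 + 31 + 31 + 28 + 31 + 17 = 371.

371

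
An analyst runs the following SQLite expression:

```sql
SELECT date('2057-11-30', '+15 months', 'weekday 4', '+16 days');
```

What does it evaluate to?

Adding +15 months to 2057-11-30 targets 2059-02-30. February 2059 has only 28 days, so SQLite normalizes the 2-day overflow forward to 2059-03-02.
`weekday 4` advances to the next Thursday; 2059-03-02 is a Sunday, so it moves forward to 2059-03-06.
Advancing 16 more days within March lands on 2059-03-22.

2059-03-22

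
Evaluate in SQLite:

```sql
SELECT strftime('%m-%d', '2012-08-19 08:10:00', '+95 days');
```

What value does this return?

11-22

First apply '+95 days': 2012-08-19 08:10:00 → 2012-11-22 08:10:00.
`%m-%d` extracts the month-day: 11-22.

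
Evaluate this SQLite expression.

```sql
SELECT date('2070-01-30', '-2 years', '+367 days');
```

2069-01-31

Adding -2 years to 2070-01-30 gives 2068-01-30.
Applying '+367 days' to 2068-01-30: counting 367 days forward gives 2069-01-31.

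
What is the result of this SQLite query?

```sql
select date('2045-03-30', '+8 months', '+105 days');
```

Adding +8 months to 2045-03-30 gives 2045-11-30.
Applying '+105 days' to 2045-11-30: counting 105 days forward gives 2046-03-15.

2046-03-15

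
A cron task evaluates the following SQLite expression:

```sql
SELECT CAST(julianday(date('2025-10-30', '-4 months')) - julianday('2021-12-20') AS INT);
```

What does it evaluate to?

Adding -4 months to 2025-10-30 gives 2025-06-30.
11 days remain in December 2021 after the 20th (31 − 20).
Full months from January 2022 through May 2025 contribute their day counts.
Then 30 days into June 2025.
Total: 11 + 31 + 28 + 31 + 30 + 31 + 30 + 31 + 31 + 30 + 31 + 30 + 31 + 31 + 28 + 31 + 30 + 31 + 30 + 31 + 31 + 30 + 31 + 30 + 31 + 31 + 29 + 31 + 30 + 31 + 30 + 31 + 31 + 30 + 31 + 30 + 31 + 31 + 28 + 31 + 30 + 31 + 30 = 1288.

1288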